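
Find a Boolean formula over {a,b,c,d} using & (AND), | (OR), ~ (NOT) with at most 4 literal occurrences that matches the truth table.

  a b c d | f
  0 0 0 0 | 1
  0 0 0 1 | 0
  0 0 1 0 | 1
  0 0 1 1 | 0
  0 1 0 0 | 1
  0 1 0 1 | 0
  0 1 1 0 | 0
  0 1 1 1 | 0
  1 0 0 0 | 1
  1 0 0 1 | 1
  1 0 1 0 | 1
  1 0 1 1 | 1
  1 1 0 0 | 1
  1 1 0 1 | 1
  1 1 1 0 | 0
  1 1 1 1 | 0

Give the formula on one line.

((a | ~d) & (~b | ~c))

  ~d = 1010101010101010
  (a | ~d) = 1010101011111111
  ~b = 1111000011110000
  ~c = 1100110011001100
  (~b | ~c) = 1111110011111100
  ((a | ~d) & (~b | ~c)) = 1010100011111100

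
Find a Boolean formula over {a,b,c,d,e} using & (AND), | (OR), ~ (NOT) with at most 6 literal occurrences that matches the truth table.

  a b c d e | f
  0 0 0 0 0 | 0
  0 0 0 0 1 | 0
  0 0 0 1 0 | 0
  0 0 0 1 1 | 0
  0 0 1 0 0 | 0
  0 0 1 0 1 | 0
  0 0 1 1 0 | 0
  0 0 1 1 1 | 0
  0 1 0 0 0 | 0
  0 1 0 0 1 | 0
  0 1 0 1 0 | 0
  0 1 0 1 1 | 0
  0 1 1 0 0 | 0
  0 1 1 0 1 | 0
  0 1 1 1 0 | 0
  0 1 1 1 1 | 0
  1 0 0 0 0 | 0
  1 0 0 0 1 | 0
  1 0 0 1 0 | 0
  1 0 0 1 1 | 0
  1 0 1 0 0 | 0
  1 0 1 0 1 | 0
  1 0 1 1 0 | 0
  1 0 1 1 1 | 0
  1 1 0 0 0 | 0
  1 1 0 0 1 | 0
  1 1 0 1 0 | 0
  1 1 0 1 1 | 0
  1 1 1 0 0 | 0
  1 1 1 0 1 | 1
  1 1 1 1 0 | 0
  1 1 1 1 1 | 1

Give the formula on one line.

  ~a = 11111111111111110000000000000000
  (~a & e) = 01010101010101010000000000000000
  (b | (~a & e)) = 01010101111111110000000011111111
  (a & (b | (~a & e))) = 00000000000000000000000011111111
  (c & e) = 00000101000001010000010100000101
  ((a & (b | (~a & e))) & (c & e)) = 00000000000000000000000000000101

((a & (b | (~a & e))) & (c & e))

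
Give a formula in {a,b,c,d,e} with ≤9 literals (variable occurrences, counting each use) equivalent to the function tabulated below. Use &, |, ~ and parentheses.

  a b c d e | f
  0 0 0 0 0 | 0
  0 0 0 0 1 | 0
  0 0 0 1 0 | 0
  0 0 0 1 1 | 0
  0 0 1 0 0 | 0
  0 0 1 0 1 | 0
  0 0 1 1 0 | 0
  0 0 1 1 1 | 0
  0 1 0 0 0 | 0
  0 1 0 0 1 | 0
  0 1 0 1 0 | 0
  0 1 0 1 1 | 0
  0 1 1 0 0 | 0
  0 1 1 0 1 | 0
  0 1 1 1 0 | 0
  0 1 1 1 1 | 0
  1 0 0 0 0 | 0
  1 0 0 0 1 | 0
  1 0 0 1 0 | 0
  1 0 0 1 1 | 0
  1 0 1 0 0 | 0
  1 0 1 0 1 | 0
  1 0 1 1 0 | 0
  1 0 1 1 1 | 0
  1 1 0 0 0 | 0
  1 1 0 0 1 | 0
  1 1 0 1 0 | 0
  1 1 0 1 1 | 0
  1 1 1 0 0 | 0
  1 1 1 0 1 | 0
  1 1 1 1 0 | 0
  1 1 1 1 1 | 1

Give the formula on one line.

((b & ((d & c) & a)) & (e | ~a))

  (d & c) = 00000011000000110000001100000011
  ((d & c) & a) = 00000000000000000000001100000011
  (b & ((d & c) & a)) = 00000000000000000000000000000011
  ~a = 11111111111111110000000000000000
  (e | ~a) = 11111111111111110101010101010101
  ((b & ((d & c) & a)) & (e | ~a)) = 00000000000000000000000000000001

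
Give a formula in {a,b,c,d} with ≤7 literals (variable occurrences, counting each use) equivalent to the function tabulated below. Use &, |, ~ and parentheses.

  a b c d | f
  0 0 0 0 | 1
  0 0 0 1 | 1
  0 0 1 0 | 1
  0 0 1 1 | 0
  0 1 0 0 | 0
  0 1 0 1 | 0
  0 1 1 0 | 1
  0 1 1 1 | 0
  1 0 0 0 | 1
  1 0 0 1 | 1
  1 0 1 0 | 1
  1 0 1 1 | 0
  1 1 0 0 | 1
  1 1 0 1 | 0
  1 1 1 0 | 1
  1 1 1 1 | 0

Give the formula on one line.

  ~b = 1111000011110000
  ~c = 1100110011001100
  (~b & ~c) = 1100000011000000
  ~d = 1010101010101010
  (c & ~d) = 0010001000100010
  ((~b & ~c) | (c & ~d)) = 1110001011100010
  (~d & a) = 0000000010101010
  (((~b & ~c) | (c & ~d)) | (~d & a)) = 1110001011101010

(((~b & ~c) | (c & ~d)) | (~d & a))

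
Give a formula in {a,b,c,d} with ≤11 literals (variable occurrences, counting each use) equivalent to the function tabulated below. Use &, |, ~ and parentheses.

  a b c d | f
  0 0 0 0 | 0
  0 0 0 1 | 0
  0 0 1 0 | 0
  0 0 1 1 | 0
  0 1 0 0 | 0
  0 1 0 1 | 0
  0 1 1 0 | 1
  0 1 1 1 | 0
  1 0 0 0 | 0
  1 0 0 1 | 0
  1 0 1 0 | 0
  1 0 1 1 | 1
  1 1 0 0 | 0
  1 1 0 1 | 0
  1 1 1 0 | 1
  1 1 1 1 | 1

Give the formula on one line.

(((~d | (a | (~b & ~c))) & c) & ((b | c) & (b | d)))

  ~d = 1010101010101010
  ~b = 1111000011110000
  ~c = 1100110011001100
  (~b & ~c) = 1100000011000000
  (a | (~b & ~c)) = 1100000011111111
  (~d | (a | (~b & ~c))) = 1110101011111111
  ((~d | (a | (~b & ~c))) & c) = 0010001000110011
  (b | c) = 0011111100111111
  (b | d) = 0101111101011111
  ((b | c) & (b | d)) = 0001111100011111
  (((~d | (a | (~b & ~c))) & c) & ((b | c) & (b | d))) = 0000001000010011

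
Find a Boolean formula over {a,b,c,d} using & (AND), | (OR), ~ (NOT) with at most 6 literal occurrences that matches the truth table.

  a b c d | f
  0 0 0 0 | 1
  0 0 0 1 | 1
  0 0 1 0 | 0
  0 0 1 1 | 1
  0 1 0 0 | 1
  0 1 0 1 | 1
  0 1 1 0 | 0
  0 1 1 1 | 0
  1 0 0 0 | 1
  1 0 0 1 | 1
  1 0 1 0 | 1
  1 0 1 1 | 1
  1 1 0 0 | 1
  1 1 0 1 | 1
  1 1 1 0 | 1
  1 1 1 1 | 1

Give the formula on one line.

((~c | (~b & (d & c))) | a)

  ~c = 1100110011001100
  ~b = 1111000011110000
  (d & c) = 0001000100010001
  (~b & (d & c)) = 0001000000010000
  (~c | (~b & (d & c))) = 1101110011011100
  ((~c | (~b & (d & c))) | a) = 1101110011111111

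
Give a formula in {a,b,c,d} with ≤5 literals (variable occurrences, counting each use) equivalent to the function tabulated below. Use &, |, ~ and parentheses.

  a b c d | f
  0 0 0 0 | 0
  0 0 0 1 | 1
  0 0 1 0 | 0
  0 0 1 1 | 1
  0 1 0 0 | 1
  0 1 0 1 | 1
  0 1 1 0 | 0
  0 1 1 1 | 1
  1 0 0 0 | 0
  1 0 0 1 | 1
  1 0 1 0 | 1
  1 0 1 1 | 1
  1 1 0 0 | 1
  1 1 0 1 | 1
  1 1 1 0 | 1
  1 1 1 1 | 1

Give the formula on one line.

  (a & c) = 0000000000110011
  ~c = 1100110011001100
  (b & ~c) = 0000110000001100
  ((b & ~c) | d) = 0101110101011101
  ((a & c) | ((b & ~c) | d)) = 0101110101111111

((a & c) | ((b & ~c) | d))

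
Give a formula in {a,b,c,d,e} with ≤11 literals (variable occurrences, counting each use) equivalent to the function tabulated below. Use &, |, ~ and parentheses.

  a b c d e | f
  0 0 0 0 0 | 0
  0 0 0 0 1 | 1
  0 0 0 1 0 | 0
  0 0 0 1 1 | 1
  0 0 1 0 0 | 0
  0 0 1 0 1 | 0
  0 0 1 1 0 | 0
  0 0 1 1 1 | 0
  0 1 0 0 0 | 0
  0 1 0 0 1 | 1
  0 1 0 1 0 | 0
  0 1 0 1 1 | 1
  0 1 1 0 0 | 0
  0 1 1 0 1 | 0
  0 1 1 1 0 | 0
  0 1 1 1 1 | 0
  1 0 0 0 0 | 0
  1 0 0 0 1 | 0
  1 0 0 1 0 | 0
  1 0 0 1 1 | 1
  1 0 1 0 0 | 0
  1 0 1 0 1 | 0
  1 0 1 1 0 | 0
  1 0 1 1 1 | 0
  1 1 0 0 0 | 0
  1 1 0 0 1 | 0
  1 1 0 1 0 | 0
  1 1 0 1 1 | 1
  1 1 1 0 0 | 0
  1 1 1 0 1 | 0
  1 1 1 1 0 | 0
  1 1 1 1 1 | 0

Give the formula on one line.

  ~c = 11110000111100001111000011110000
  (~c & d) = 00110000001100000011000000110000
  ((~c & d) & e) = 00010000000100000001000000010000
  ~a = 11111111111111110000000000000000
  ~e = 10101010101010101010101010101010
  (~c | ~e) = 11111010111110101111101011111010
  ~d = 11001100110011001100110011001100
  ((~c | ~e) & ~d) = 11001000110010001100100011001000
  (~a & ((~c | ~e) & ~d)) = 11001000110010000000000000000000
  (d | e) = 01110111011101110111011101110111
  ((~a & ((~c | ~e) & ~d)) & (d | e)) = 01000000010000000000000000000000
  (((~c & d) & e) | ((~a & ((~c | ~e) & ~d)) & (d | e))) = 01010000010100000001000000010000

(((~c & d) & e) | ((~a & ((~c | ~e) & ~d)) & (d | e)))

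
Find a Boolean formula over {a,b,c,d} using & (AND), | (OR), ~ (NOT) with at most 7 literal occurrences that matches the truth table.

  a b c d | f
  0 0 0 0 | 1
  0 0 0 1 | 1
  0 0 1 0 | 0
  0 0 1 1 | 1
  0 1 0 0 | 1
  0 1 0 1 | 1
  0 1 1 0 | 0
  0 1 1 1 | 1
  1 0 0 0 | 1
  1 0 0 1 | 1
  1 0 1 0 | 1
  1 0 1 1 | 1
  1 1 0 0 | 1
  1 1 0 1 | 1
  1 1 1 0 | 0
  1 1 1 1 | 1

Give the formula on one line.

  ~c = 1100110011001100
  ~a = 1111111100000000
  (d & ~a) = 0101010100000000
  ~b = 1111000011110000
  (d | ~b) = 1111010111110101
  ((d | ~b) & a) = 0000000011110101
  ((d & ~a) | ((d | ~b) & a)) = 0101010111110101
  (~c | ((d & ~a) | ((d | ~b) & a))) = 1101110111111101

(~c | ((d & ~a) | ((d | ~b) & a)))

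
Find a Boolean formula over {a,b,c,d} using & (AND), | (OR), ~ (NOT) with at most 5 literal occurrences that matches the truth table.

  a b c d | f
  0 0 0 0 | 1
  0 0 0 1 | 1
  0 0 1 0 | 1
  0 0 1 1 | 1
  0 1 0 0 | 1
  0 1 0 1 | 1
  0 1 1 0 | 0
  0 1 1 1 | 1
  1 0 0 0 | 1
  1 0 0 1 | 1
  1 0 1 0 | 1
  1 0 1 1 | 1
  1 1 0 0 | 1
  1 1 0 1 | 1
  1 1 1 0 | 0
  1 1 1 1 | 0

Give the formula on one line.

  ~c = 1100110011001100
  ~a = 1111111100000000
  (d & ~a) = 0101010100000000
  (~c | (d & ~a)) = 1101110111001100
  ~b = 1111000011110000
  ((~c | (d & ~a)) | ~b) = 1111110111111100

((~c | (d & ~a)) | ~b)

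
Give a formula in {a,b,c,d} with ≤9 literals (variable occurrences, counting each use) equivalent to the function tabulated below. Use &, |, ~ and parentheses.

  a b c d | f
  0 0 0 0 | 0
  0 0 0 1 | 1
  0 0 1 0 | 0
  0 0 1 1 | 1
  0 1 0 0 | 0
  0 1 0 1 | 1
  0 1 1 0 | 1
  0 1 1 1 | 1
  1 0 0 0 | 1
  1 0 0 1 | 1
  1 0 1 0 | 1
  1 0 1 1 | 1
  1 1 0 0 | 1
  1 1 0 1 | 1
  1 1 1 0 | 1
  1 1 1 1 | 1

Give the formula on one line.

  ~a = 1111111100000000
  (~a | b) = 1111111100001111
  (d | a) = 0101010111111111
  ((~a | b) & (d | a)) = 0101010100001111
  ~b = 1111000011110000
  (~b & a) = 0000000011110000
  (b & c) = 0000001100000011
  ((~b & a) | (b & c)) = 0000001111110011
  (((~a | b) & (d | a)) | ((~b & a) | (b & c))) = 0101011111111111

(((~a | b) & (d | a)) | ((~b & a) | (b & c)))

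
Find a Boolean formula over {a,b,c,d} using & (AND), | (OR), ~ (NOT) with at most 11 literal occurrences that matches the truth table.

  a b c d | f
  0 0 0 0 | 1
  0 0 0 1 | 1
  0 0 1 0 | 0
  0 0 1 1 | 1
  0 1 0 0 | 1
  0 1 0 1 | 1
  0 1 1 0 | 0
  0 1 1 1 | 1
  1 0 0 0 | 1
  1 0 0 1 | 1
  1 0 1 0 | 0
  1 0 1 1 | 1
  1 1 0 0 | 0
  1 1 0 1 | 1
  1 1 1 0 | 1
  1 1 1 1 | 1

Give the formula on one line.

  ~c = 1100110011001100
  ~a = 1111111100000000
  ~b = 1111000011110000
  (~a | ~b) = 1111111111110000
  (~c & (~a | ~b)) = 1100110011000000
  (a & b) = 0000000000001111
  ((a & b) & c) = 0000000000000011
  ~d = 1010101010101010
  (~d & c) = 0010001000100010
  (((a & b) & c) & (~d & c)) = 0000000000000010
  ((((a & b) & c) & (~d & c)) | d) = 0101010101010111
  ((~c & (~a | ~b)) | ((((a & b) & c) & (~d & c)) | d)) = 1101110111010111

((~c & (~a | ~b)) | ((((a & b) & c) & (~d & c)) | d))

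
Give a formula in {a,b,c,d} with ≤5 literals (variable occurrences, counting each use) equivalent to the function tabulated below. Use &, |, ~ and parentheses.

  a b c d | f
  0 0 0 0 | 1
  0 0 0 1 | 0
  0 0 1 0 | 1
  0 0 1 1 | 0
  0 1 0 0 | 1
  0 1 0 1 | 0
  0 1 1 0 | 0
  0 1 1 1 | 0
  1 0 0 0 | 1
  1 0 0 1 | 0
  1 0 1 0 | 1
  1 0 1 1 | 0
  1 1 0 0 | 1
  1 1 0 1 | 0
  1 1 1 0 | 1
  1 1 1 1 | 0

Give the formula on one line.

((~b | (d | (a | ~c))) & ~d)

  ~b = 1111000011110000
  ~c = 1100110011001100
  (a | ~c) = 1100110011111111
  (d | (a | ~c)) = 1101110111111111
  (~b | (d | (a | ~c))) = 1111110111111111
  ~d = 1010101010101010
  ((~b | (d | (a | ~c))) & ~d) = 1010100010101010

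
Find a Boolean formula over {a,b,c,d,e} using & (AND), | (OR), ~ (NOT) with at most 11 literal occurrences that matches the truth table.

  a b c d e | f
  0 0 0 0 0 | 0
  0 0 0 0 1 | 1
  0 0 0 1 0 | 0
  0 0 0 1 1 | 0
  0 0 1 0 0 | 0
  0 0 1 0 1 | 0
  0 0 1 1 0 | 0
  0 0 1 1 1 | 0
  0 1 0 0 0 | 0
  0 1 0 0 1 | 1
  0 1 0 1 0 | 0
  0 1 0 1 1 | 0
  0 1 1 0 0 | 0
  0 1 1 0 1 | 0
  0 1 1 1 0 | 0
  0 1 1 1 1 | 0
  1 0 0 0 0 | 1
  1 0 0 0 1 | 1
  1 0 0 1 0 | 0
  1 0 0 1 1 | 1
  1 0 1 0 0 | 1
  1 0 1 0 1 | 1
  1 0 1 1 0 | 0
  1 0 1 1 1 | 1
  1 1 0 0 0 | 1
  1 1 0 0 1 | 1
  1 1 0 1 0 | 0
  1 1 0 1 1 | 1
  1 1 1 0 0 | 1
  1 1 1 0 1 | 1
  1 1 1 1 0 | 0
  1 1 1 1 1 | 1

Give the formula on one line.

  (a | e) = 01010101010101011111111111111111
  ~d = 11001100110011001100110011001100
  ~e = 10101010101010101010101010101010
  (~d & ~e) = 10001000100010001000100010001000
  ~c = 11110000111100001111000011110000
  (~d & ~c) = 11000000110000001100000011000000
  (a | (~d & ~c)) = 11000000110000001111111111111111
  ((a | (~d & ~c)) & e) = 01000000010000000101010101010101
  ((~d & ~e) | ((a | (~d & ~c)) & e)) = 11001000110010001101110111011101
  ((a | e) & ((~d & ~e) | ((a | (~d & ~c)) & e))) = 01000000010000001101110111011101

((a | e) & ((~d & ~e) | ((a | (~d & ~c)) & e)))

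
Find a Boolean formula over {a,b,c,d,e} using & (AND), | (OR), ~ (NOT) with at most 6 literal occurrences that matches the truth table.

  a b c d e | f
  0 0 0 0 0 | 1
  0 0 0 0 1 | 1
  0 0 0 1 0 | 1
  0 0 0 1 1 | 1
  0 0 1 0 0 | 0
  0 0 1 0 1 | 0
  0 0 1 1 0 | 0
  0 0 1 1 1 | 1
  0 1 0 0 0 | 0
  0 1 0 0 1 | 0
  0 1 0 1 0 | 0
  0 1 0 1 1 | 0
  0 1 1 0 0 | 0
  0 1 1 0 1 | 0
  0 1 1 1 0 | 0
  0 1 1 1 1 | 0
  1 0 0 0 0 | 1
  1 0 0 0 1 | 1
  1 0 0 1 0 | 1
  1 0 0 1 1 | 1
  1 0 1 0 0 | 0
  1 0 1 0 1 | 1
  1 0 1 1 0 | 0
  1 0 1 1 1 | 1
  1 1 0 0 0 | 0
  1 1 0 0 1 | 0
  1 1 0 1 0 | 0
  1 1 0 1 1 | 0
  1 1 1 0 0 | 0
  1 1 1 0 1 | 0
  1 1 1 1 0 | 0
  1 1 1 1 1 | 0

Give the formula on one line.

  ~c = 11110000111100001111000011110000
  (a | d) = 00110011001100111111111111111111
  ((a | d) & e) = 00010001000100010101010101010101
  (~c | ((a | d) & e)) = 11110001111100011111010111110101
  ~b = 11111111000000001111111100000000
  ((~c | ((a | d) & e)) & ~b) = 11110001000000001111010100000000

((~c | ((a | d) & e)) & ~b)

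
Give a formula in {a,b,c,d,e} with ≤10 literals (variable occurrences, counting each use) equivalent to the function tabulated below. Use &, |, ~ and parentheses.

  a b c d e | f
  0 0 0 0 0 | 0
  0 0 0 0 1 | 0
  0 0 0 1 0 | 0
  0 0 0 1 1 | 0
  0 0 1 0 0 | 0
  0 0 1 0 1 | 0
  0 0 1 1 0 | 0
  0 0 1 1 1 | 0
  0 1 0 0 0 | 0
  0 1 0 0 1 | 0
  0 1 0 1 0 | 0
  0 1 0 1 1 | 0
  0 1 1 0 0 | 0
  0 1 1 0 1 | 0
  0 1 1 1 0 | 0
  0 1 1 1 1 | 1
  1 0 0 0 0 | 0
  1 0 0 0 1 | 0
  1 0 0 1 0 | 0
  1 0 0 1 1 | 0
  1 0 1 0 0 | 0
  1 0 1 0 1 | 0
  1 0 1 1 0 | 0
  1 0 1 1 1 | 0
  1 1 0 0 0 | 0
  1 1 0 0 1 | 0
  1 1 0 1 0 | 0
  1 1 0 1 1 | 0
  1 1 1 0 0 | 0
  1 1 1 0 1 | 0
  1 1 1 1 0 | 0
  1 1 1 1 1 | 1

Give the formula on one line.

(((e & (b | ~e)) & ((d | ~b) & ((~e & ~a) | e))) & c)

  ~e = 10101010101010101010101010101010
  (b | ~e) = 10101010111111111010101011111111
  (e & (b | ~e)) = 00000000010101010000000001010101
  ~b = 11111111000000001111111100000000
  (d | ~b) = 11111111001100111111111100110011
  ~a = 11111111111111110000000000000000
  (~e & ~a) = 10101010101010100000000000000000
  ((~e & ~a) | e) = 11111111111111110101010101010101
  ((d | ~b) & ((~e & ~a) | e)) = 11111111001100110101010100010001
  ((e & (b | ~e)) & ((d | ~b) & ((~e & ~a) | e))) = 00000000000100010000000000010001
  (((e & (b | ~e)) & ((d | ~b) & ((~e & ~a) | e))) & c) = 00000000000000010000000000000001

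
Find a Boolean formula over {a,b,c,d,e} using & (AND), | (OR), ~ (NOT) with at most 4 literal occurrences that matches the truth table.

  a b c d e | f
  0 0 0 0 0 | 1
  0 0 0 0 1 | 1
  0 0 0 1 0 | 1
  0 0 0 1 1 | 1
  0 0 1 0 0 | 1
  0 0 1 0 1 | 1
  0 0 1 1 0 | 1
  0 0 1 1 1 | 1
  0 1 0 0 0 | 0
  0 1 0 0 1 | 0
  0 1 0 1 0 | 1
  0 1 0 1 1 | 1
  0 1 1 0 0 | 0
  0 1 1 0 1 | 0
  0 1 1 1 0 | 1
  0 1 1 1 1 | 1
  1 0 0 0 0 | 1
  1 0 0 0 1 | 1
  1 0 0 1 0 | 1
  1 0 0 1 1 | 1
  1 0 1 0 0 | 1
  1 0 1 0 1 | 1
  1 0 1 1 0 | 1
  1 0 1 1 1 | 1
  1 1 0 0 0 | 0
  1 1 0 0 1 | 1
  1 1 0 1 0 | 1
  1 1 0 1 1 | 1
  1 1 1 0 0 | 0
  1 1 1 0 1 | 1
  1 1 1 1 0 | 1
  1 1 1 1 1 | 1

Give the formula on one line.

(~b | ((e & a) | d))

  ~b = 11111111000000001111111100000000
  (e & a) = 00000000000000000101010101010101
  ((e & a) | d) = 00110011001100110111011101110111
  (~b | ((e & a) | d)) = 11111111001100111111111101110111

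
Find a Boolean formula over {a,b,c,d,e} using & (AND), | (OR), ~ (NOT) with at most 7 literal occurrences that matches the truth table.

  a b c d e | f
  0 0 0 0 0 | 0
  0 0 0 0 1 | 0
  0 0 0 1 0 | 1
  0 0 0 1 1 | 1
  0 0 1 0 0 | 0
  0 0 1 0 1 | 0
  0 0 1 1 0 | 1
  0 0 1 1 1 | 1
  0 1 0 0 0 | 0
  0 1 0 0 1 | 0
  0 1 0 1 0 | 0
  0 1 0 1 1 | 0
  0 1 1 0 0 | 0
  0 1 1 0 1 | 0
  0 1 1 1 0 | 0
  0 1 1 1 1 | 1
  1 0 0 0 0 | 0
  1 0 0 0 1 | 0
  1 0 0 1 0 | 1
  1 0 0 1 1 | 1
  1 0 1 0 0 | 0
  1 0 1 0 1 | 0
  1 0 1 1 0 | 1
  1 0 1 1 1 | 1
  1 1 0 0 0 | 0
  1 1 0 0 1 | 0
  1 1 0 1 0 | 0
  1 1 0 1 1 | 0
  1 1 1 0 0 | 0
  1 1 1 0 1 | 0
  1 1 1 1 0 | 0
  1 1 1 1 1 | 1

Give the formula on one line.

(d & (((c | ~b) & e) | ~b))

  ~b = 11111111000000001111111100000000
  (c | ~b) = 11111111000011111111111100001111
  ((c | ~b) & e) = 01010101000001010101010100000101
  (((c | ~b) & e) | ~b) = 11111111000001011111111100000101
  (d & (((c | ~b) & e) | ~b)) = 00110011000000010011001100000001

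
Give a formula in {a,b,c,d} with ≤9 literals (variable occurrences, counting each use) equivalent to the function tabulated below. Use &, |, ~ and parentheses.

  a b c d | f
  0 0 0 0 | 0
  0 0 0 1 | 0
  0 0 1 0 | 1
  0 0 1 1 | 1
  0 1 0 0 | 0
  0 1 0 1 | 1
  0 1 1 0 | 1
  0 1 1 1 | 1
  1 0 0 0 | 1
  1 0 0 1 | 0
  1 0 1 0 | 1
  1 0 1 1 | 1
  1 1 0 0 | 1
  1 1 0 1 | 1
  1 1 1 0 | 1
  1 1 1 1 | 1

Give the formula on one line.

((~d & a) | (c | (((b & d) & ~c) | (c & ~a))))

  ~d = 1010101010101010
  (~d & a) = 0000000010101010
  (b & d) = 0000010100000101
  ~c = 1100110011001100
  ((b & d) & ~c) = 0000010000000100
  ~a = 1111111100000000
  (c & ~a) = 0011001100000000
  (((b & d) & ~c) | (c & ~a)) = 0011011100000100
  (c | (((b & d) & ~c) | (c & ~a))) = 0011011100110111
  ((~d & a) | (c | (((b & d) & ~c) | (c & ~a)))) = 0011011110111111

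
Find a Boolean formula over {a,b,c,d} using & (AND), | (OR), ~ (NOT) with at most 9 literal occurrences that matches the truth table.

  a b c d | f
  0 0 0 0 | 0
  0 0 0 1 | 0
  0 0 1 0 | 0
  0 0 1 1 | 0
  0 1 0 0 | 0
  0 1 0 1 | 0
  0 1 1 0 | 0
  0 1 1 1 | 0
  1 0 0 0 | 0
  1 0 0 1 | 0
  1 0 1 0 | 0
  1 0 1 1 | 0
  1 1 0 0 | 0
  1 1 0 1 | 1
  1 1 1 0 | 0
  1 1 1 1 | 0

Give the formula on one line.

  ~b = 1111000011110000
  (~b | a) = 1111000011111111
  (d & b) = 0000010100000101
  ~c = 1100110011001100
  ~d = 1010101010101010
  (~c | ~d) = 1110111011101110
  (d & a) = 0000000001010101
  ((d & a) | ~c) = 1100110011011101
  ((~c | ~d) & ((d & a) | ~c)) = 1100110011001100
  ((d & b) & ((~c | ~d) & ((d & a) | ~c))) = 0000010000000100
  ((~b | a) & ((d & b) & ((~c | ~d) & ((d & a) | ~c)))) = 0000000000000100

((~b | a) & ((d & b) & ((~c | ~d) & ((d & a) | ~c))))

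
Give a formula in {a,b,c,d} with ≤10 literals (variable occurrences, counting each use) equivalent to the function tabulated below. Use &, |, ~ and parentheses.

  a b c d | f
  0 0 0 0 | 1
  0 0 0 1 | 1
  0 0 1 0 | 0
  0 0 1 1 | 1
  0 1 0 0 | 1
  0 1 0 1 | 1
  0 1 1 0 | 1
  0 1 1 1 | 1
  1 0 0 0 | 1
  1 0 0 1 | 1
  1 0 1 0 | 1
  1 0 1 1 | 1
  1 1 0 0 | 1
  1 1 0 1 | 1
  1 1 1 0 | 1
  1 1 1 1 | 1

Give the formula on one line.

  ~b = 1111000011110000
  (~b & d) = 0101000001010000
  ((~b & d) | a) = 0101000011111111
  (d | ((~b & d) | a)) = 0101010111111111
  ~a = 1111111100000000
  ~d = 1010101010101010
  ~c = 1100110011001100
  (~d & ~c) = 1000100010001000
  (~a & (~d & ~c)) = 1000100000000000
  (b & ~d) = 0000101000001010
  ((~a & (~d & ~c)) | (b & ~d)) = 1000101000001010
  ((d | ((~b & d) | a)) | ((~a & (~d & ~c)) | (b & ~d))) = 1101111111111111

((d | ((~b & d) | a)) | ((~a & (~d & ~c)) | (b & ~d)))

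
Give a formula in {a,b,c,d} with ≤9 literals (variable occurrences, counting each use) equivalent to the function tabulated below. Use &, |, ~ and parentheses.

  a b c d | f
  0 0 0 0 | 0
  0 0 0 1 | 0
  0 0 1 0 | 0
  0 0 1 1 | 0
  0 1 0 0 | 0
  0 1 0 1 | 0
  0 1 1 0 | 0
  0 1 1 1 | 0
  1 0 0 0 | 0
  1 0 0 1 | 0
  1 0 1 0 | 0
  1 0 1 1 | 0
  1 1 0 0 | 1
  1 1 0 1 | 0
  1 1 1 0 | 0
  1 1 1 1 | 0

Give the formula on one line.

((~d & a) & ((d | (~c & (~d | (d & (b & ~a))))) & b))

  ~d = 1010101010101010
  (~d & a) = 0000000010101010
  ~c = 1100110011001100
  ~a = 1111111100000000
  (b & ~a) = 0000111100000000
  (d & (b & ~a)) = 0000010100000000
  (~d | (d & (b & ~a))) = 1010111110101010
  (~c & (~d | (d & (b & ~a)))) = 1000110010001000
  (d | (~c & (~d | (d & (b & ~a))))) = 1101110111011101
  ((d | (~c & (~d | (d & (b & ~a))))) & b) = 0000110100001101
  ((~d & a) & ((d | (~c & (~d | (d & (b & ~a))))) & b)) = 0000000000001000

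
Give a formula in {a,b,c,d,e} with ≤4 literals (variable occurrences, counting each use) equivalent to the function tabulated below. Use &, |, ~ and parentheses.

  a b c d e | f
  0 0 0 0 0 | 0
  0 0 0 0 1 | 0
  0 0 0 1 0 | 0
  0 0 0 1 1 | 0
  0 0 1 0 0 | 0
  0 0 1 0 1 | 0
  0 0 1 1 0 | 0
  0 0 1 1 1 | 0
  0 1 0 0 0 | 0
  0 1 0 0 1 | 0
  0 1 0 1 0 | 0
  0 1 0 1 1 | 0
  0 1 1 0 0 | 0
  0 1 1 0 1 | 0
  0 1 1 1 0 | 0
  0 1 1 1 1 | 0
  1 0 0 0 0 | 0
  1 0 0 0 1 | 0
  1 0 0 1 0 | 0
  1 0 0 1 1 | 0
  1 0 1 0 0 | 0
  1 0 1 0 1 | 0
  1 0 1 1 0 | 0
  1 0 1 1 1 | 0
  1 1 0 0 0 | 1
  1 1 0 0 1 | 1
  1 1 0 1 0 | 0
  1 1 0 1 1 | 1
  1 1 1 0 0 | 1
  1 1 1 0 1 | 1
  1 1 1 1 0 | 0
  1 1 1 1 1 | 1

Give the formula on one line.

  ~d = 11001100110011001100110011001100
  (~d | e) = 11011101110111011101110111011101
  (b & a) = 00000000000000000000000011111111
  ((~d | e) & (b & a)) = 00000000000000000000000011011101

((~d | e) & (b & a))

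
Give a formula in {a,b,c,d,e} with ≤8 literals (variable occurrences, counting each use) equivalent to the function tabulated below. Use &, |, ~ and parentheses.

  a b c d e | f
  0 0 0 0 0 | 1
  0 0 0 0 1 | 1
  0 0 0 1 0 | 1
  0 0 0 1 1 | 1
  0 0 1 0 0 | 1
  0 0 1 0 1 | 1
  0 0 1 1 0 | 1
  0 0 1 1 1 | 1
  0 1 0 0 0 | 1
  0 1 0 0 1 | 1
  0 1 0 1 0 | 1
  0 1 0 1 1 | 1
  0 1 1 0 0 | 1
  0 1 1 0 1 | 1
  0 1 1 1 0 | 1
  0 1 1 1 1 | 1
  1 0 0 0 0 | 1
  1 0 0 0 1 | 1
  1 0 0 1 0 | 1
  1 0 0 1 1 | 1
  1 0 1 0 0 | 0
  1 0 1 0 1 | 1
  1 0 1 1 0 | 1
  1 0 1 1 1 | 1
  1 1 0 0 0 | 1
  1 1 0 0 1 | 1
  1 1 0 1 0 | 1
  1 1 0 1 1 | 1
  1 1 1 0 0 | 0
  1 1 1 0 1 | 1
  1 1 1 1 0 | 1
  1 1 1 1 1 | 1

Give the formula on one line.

  ~c = 11110000111100001111000011110000
  (~c | d) = 11110011111100111111001111110011
  ~a = 11111111111111110000000000000000
  (~a | e) = 11111111111111110101010101010101
  ~e = 10101010101010101010101010101010
  (a | ~e) = 10101010101010101111111111111111
  ((a | ~e) | c) = 10101111101011111111111111111111
  ((~a | e) & ((a | ~e) | c)) = 10101111101011110101010101010101
  ((~c | d) | ((~a | e) & ((a | ~e) | c))) = 11111111111111111111011111110111

((~c | d) | ((~a | e) & ((a | ~e) | c)))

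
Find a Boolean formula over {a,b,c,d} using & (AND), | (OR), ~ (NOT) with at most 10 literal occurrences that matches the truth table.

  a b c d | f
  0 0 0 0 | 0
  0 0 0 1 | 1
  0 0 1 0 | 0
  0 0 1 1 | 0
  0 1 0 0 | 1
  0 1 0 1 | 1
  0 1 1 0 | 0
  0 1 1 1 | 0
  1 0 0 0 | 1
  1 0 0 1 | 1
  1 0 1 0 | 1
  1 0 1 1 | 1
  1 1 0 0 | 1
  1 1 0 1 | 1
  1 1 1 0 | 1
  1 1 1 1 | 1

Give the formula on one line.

  (d | a) = 0101010111111111
  ~c = 1100110011001100
  (a & c) = 0000000000110011
  ~d = 1010101010101010
  (~d & b) = 0000101000001010
  ((a & c) | (~d & b)) = 0000101000111011
  (~c | ((a & c) | (~d & b))) = 1100111011111111
  ((d | a) & (~c | ((a & c) | (~d & b)))) = 0100010011111111
  (~c & b) = 0000110000001100
  (((d | a) & (~c | ((a & c) | (~d & b)))) | (~c & b)) = 0100110011111111

(((d | a) & (~c | ((a & c) | (~d & b)))) | (~c & b))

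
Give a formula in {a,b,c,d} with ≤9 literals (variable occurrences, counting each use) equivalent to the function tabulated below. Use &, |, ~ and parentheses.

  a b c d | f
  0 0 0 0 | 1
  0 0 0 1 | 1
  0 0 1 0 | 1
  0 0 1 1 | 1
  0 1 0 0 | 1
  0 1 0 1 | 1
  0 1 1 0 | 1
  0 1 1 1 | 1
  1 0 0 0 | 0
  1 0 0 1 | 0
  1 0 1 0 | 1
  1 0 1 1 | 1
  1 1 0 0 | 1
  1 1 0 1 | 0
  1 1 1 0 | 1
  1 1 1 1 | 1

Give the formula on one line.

((~a | c) | (b & ((b | c) & ~d)))

  ~a = 1111111100000000
  (~a | c) = 1111111100110011
  (b | c) = 0011111100111111
  ~d = 1010101010101010
  ((b | c) & ~d) = 0010101000101010
  (b & ((b | c) & ~d)) = 0000101000001010
  ((~a | c) | (b & ((b | c) & ~d))) = 1111111100111011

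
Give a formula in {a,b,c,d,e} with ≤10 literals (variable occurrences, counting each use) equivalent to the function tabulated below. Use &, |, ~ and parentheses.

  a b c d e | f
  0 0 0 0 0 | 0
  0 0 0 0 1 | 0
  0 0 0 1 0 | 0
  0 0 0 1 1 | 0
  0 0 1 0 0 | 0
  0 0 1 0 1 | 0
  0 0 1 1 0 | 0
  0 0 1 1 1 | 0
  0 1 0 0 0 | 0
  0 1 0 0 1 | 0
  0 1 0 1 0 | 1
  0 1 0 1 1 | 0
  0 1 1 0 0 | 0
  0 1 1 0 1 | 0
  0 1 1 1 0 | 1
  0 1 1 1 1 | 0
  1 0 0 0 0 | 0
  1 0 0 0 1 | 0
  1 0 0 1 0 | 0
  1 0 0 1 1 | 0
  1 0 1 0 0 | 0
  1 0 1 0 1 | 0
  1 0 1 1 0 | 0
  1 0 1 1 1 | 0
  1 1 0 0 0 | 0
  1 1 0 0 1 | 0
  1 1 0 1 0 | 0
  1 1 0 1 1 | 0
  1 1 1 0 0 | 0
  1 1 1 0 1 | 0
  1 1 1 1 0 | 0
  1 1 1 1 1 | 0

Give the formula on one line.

(((b & d) & (~a & (c | d))) & ((~e & ~a) & d))

  (b & d) = 00000000001100110000000000110011
  ~a = 11111111111111110000000000000000
  (c | d) = 00111111001111110011111100111111
  (~a & (c | d)) = 00111111001111110000000000000000
  ((b & d) & (~a & (c | d))) = 00000000001100110000000000000000
  ~e = 10101010101010101010101010101010
  (~e & ~a) = 10101010101010100000000000000000
  ((~e & ~a) & d) = 00100010001000100000000000000000
  (((b & d) & (~a & (c | d))) & ((~e & ~a) & d)) = 00000000001000100000000000000000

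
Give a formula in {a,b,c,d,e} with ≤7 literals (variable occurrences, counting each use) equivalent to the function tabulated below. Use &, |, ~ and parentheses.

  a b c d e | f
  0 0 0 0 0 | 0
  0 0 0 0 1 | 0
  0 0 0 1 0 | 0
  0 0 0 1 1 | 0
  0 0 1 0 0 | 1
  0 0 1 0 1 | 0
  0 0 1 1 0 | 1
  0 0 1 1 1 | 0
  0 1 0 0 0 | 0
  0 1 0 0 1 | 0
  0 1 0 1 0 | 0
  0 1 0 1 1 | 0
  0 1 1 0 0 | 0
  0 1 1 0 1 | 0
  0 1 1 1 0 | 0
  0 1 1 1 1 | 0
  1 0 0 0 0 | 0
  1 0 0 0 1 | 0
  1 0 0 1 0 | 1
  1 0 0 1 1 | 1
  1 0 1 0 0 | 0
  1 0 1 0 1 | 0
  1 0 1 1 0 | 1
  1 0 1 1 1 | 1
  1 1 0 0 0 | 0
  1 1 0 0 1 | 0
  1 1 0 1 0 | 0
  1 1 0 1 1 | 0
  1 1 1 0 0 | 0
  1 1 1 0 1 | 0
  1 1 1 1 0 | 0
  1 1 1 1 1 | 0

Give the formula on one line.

((a | c) & ((~e | a) & (~b & (d | ~a))))

  (a | c) = 00001111000011111111111111111111
  ~e = 10101010101010101010101010101010
  (~e | a) = 10101010101010101111111111111111
  ~b = 11111111000000001111111100000000
  ~a = 11111111111111110000000000000000
  (d | ~a) = 11111111111111110011001100110011
  (~b & (d | ~a)) = 11111111000000000011001100000000
  ((~e | a) & (~b & (d | ~a))) = 10101010000000000011001100000000
  ((a | c) & ((~e | a) & (~b & (d | ~a)))) = 00001010000000000011001100000000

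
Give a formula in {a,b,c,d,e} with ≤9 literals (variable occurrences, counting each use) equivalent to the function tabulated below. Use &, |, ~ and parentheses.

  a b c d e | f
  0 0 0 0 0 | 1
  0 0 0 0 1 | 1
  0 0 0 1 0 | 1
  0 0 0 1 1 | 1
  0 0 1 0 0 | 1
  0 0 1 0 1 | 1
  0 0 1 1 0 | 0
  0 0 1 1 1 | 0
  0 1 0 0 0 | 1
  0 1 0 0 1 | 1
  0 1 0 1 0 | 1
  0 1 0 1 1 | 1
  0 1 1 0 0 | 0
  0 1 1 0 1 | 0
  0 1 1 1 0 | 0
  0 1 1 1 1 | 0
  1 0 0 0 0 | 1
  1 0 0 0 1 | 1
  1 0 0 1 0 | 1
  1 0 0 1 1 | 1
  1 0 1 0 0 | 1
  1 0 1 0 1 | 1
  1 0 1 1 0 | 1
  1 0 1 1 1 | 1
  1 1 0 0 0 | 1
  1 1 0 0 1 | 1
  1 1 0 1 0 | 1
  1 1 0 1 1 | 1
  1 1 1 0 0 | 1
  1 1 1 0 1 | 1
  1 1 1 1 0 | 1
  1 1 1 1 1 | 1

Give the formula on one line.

  ~c = 11110000111100001111000011110000
  ~d = 11001100110011001100110011001100
  (~d | ~c) = 11111100111111001111110011111100
  ~b = 11111111000000001111111100000000
  ((~d | ~c) & ~b) = 11111100000000001111110000000000
  (c & a) = 00000000000000000000111100001111
  (((~d | ~c) & ~b) | (c & a)) = 11111100000000001111111100001111
  ((((~d | ~c) & ~b) | (c & a)) & c) = 00001100000000000000111100001111
  (~c | ((((~d | ~c) & ~b) | (c & a)) & c)) = 11111100111100001111111111111111

(~c | ((((~d | ~c) & ~b) | (c & a)) & c))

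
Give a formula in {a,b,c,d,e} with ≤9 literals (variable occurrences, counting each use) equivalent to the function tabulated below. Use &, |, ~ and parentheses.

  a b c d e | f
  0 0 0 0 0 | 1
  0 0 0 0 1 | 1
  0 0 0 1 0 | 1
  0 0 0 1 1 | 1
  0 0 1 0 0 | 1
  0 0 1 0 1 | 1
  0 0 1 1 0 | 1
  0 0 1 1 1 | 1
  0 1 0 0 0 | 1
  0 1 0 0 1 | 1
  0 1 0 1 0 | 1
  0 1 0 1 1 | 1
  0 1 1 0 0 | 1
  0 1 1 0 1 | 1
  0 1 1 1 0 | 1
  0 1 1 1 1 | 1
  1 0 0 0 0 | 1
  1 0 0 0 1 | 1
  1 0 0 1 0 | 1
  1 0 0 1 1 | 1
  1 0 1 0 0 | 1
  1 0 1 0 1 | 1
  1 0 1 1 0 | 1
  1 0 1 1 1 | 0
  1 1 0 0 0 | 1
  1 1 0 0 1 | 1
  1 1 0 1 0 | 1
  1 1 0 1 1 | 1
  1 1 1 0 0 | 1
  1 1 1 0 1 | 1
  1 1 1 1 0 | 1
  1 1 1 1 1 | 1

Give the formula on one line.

  ~a = 11111111111111110000000000000000
  (~a | b) = 11111111111111110000000011111111
  ~d = 11001100110011001100110011001100
  (c & ~d) = 00001100000011000000110000001100
  ((~a | b) | (c & ~d)) = 11111111111111110000110011111111
  ~e = 10101010101010101010101010101010
  (~d | ~e) = 11101110111011101110111011101110
  ~c = 11110000111100001111000011110000
  ((~d | ~e) | ~c) = 11111110111111101111111011111110
  (((~a | b) | (c & ~d)) | ((~d | ~e) | ~c)) = 11111111111111111111111011111111

(((~a | b) | (c & ~d)) | ((~d | ~e) | ~c))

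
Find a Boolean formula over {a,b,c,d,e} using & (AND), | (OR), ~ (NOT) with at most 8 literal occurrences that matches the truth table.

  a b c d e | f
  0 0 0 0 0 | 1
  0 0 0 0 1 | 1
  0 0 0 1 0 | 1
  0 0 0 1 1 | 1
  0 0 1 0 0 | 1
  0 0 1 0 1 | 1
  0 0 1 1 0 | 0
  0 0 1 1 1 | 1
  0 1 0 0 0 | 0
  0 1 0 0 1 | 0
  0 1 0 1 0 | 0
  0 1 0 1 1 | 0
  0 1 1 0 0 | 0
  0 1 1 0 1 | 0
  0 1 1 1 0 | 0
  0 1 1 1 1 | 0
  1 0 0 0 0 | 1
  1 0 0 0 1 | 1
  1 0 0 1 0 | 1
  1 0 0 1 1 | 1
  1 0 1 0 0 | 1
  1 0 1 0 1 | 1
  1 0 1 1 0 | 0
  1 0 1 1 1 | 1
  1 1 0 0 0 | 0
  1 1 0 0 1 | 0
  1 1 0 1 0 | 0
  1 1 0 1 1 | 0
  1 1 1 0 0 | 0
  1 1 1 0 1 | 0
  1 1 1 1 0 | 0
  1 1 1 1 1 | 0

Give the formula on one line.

(~b & (((e | ~c) & (~b | c)) | ~d))

  ~b = 11111111000000001111111100000000
  ~c = 11110000111100001111000011110000
  (e | ~c) = 11110101111101011111010111110101
  (~b | c) = 11111111000011111111111100001111
  ((e | ~c) & (~b | c)) = 11110101000001011111010100000101
  ~d = 11001100110011001100110011001100
  (((e | ~c) & (~b | c)) | ~d) = 11111101110011011111110111001101
  (~b & (((e | ~c) & (~b | c)) | ~d)) = 11111101000000001111110100000000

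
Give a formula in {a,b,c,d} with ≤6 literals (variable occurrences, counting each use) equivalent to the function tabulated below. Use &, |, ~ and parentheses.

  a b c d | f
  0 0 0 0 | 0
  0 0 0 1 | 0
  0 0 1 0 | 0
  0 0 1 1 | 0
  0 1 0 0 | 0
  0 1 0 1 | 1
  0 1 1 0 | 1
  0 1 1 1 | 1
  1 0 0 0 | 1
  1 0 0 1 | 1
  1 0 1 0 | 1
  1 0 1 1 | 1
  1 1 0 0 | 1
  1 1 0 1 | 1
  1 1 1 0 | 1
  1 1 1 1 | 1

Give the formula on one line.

(a | ((d | c) & (b & ~a)))

  (d | c) = 0111011101110111
  ~a = 1111111100000000
  (b & ~a) = 0000111100000000
  ((d | c) & (b & ~a)) = 0000011100000000
  (a | ((d | c) & (b & ~a))) = 0000011111111111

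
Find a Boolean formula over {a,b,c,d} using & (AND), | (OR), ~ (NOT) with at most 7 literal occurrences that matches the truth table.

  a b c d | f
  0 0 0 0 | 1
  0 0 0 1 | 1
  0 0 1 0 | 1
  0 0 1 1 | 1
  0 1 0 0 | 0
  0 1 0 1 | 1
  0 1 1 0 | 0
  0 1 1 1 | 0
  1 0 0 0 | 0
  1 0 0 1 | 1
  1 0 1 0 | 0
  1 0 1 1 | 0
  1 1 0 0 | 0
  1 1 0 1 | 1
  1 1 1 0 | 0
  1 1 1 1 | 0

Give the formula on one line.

((~a & ~b) | (~c & d))

  ~a = 1111111100000000
  ~b = 1111000011110000
  (~a & ~b) = 1111000000000000
  ~c = 1100110011001100
  (~c & d) = 0100010001000100
  ((~a & ~b) | (~c & d)) = 1111010001000100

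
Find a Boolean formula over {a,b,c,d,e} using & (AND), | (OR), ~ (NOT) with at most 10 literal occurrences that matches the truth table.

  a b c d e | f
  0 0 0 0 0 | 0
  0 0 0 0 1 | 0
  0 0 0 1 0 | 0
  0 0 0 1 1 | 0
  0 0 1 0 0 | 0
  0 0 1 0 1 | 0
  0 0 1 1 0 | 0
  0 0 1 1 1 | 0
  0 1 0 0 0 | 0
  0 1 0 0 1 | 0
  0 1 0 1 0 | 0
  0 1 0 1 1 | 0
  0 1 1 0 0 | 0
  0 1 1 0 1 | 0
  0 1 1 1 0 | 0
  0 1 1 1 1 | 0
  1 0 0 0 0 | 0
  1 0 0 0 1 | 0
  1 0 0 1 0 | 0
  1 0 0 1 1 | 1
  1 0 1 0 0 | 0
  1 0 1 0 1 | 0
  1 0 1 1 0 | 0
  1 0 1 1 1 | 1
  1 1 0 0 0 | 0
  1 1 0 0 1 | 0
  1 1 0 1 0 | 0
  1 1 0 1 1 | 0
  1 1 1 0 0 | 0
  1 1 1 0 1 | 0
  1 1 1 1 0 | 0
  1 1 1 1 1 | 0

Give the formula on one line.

  ~b = 11111111000000001111111100000000
  (e & ~b) = 01010101000000000101010100000000
  (a & d) = 00000000000000000011001100110011
  (b | e) = 01010101111111110101010111111111
  ~e = 10101010101010101010101010101010
  ((b | e) & ~e) = 00000000101010100000000010101010
  ((a & d) | ((b | e) & ~e)) = 00000000101010100011001110111011
  ((e & ~b) & ((a & d) | ((b | e) & ~e))) = 00000000000000000001000100000000

((e & ~b) & ((a & d) | ((b | e) & ~e)))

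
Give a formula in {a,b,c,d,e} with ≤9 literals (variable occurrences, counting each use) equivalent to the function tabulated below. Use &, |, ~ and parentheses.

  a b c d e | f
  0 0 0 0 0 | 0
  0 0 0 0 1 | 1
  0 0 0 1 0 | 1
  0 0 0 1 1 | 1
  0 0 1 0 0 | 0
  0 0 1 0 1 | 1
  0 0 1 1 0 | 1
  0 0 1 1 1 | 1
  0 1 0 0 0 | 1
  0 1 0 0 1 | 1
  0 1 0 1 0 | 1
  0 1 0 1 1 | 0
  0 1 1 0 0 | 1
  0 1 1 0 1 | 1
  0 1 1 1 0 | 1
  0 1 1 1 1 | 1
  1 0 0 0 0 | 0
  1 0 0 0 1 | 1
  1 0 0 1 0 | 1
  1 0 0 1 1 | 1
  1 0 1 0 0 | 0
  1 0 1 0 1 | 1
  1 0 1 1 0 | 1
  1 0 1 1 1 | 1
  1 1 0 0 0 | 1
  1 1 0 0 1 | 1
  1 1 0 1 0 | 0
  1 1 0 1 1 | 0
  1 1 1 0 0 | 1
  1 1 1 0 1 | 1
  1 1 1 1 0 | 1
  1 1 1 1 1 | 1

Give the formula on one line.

  (e | b) = 01010101111111110101010111111111
  (e | d) = 01110111011101110111011101110111
  ((e | b) | (e | d)) = 01110111111111110111011111111111
  ~b = 11111111000000001111111100000000
  (~b | c) = 11111111000011111111111100001111
  ~d = 11001100110011001100110011001100
  ((~b | c) | ~d) = 11111111110011111111111111001111
  ~e = 10101010101010101010101010101010
  ~a = 11111111111111110000000000000000
  (~e & ~a) = 10101010101010100000000000000000
  (((~b | c) | ~d) | (~e & ~a)) = 11111111111011111111111111001111
  (((e | b) | (e | d)) & (((~b | c) | ~d) | (~e & ~a))) = 01110111111011110111011111001111

(((e | b) | (e | d)) & (((~b | c) | ~d) | (~e & ~a)))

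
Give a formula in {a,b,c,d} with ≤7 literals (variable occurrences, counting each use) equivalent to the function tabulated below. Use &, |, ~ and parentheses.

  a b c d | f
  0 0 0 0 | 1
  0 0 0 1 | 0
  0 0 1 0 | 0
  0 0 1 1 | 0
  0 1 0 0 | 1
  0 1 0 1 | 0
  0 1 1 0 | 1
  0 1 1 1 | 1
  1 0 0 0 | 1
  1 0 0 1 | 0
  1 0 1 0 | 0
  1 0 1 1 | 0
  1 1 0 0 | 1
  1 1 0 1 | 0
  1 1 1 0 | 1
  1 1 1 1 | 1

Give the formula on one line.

  ~d = 1010101010101010
  (~d | c) = 1011101110111011
  ~c = 1100110011001100
  (b | ~c) = 1100111111001111
  ((~d | c) & (b | ~c)) = 1000101110001011

((~d | c) & (b | ~c))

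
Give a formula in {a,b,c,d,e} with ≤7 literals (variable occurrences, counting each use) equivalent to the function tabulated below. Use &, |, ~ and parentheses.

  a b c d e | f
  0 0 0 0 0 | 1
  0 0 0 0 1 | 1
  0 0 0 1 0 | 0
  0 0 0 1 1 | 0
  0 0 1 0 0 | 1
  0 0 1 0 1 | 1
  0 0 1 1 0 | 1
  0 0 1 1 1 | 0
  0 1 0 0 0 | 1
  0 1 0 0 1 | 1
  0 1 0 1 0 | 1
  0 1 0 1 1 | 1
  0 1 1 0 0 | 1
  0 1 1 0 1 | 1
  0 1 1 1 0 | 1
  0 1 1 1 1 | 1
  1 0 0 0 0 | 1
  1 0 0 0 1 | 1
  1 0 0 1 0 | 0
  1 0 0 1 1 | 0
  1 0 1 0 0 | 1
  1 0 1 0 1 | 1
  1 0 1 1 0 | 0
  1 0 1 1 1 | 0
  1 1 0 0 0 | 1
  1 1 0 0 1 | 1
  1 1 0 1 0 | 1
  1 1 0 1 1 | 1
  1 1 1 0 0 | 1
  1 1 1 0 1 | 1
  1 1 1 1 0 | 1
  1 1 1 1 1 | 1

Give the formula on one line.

  ~d = 11001100110011001100110011001100
  (b | ~d) = 11001100111111111100110011111111
  ~a = 11111111111111110000000000000000
  (~a & c) = 00001111000011110000000000000000
  ~e = 10101010101010101010101010101010
  ((~a & c) & ~e) = 00001010000010100000000000000000
  ((b | ~d) | ((~a & c) & ~e)) = 11001110111111111100110011111111

((b | ~d) | ((~a & c) & ~e))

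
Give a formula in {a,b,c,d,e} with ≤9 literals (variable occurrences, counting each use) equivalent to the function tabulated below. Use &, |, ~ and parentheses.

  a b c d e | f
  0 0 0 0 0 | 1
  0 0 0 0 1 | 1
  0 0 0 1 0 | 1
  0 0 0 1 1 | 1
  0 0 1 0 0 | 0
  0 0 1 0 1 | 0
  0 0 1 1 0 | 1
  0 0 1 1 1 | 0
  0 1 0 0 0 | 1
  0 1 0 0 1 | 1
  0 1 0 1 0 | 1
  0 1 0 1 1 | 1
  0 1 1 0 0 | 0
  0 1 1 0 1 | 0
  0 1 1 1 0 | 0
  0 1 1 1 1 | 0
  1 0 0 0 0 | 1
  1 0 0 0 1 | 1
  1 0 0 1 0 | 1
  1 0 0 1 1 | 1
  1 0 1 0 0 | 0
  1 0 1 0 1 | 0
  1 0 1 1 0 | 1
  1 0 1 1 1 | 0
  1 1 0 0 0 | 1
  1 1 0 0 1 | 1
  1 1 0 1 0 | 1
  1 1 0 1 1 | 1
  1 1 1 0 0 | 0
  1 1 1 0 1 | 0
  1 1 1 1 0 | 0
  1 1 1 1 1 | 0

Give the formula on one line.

  ~d = 11001100110011001100110011001100
  (~d | c) = 11001111110011111100111111001111
  (d & (~d | c)) = 00000011000000110000001100000011
  ~e = 10101010101010101010101010101010
  ((d & (~d | c)) & ~e) = 00000010000000100000001000000010
  ~b = 11111111000000001111111100000000
  (((d & (~d | c)) & ~e) & ~b) = 00000010000000000000001000000000
  ~c = 11110000111100001111000011110000
  ((((d & (~d | c)) & ~e) & ~b) | ~c) = 11110010111100001111001011110000

((((d & (~d | c)) & ~e) & ~b) | ~c)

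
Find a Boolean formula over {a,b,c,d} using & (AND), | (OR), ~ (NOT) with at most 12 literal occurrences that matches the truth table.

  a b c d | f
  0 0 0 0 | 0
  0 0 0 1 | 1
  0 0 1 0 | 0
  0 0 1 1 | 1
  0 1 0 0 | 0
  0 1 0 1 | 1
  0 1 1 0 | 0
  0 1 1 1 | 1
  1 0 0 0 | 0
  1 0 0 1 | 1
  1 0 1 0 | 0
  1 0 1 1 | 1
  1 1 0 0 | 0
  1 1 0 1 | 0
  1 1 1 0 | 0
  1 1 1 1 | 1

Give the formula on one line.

(((a & (b & ~c)) | d) & ((~b & (a & ~c)) | (~a | c)))

  ~c = 1100110011001100
  (b & ~c) = 0000110000001100
  (a & (b & ~c)) = 0000000000001100
  ((a & (b & ~c)) | d) = 0101010101011101
  ~b = 1111000011110000
  (a & ~c) = 0000000011001100
  (~b & (a & ~c)) = 0000000011000000
  ~a = 1111111100000000
  (~a | c) = 1111111100110011
  ((~b & (a & ~c)) | (~a | c)) = 1111111111110011
  (((a & (b & ~c)) | d) & ((~b & (a & ~c)) | (~a | c))) = 0101010101010001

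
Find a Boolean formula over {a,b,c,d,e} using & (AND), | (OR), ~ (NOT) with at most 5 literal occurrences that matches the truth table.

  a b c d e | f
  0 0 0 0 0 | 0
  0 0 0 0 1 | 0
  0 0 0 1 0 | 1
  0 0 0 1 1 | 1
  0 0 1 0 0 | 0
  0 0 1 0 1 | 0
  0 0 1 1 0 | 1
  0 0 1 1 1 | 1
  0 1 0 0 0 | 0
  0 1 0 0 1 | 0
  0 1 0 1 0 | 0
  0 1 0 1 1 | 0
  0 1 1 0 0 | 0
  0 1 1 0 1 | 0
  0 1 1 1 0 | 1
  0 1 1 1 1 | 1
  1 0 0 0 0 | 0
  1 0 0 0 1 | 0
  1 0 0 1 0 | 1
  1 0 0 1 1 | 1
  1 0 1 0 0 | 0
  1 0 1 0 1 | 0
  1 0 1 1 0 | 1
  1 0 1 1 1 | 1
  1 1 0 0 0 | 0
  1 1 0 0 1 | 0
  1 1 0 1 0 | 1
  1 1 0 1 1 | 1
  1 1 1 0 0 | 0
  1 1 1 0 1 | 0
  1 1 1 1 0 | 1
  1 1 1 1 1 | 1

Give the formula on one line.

(d & ((~b | a) | (c & b)))

  ~b = 11111111000000001111111100000000
  (~b | a) = 11111111000000001111111111111111
  (c & b) = 00000000000011110000000000001111
  ((~b | a) | (c & b)) = 11111111000011111111111111111111
  (d & ((~b | a) | (c & b))) = 00110011000000110011001100110011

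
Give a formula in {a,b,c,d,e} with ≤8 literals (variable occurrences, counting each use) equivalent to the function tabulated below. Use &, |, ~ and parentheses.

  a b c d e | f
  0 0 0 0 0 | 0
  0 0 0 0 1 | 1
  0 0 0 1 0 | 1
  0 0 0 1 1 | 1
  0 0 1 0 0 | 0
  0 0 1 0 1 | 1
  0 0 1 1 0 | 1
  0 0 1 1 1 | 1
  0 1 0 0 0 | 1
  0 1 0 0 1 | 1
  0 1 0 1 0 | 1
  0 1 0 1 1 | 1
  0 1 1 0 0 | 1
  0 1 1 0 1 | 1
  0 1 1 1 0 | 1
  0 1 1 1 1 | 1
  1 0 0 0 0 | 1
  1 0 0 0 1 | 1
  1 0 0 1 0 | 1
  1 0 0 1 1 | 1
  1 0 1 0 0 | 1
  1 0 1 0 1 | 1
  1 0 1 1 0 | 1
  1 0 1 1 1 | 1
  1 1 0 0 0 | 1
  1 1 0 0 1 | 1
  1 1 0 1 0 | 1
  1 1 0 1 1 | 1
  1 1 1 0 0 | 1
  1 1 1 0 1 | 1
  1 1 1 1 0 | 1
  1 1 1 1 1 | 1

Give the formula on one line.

  ~c = 11110000111100001111000011110000
  (~c & d) = 00110000001100000011000000110000
  (a | b) = 00000000111111111111111111111111
  ((~c & d) | (a | b)) = 00110000111111111111111111111111
  (e | d) = 01110111011101110111011101110111
  ~a = 11111111111111110000000000000000
  ((e | d) & ~a) = 01110111011101110000000000000000
  (((~c & d) | (a | b)) | ((e | d) & ~a)) = 01110111111111111111111111111111

(((~c & d) | (a | b)) | ((e | d) & ~a))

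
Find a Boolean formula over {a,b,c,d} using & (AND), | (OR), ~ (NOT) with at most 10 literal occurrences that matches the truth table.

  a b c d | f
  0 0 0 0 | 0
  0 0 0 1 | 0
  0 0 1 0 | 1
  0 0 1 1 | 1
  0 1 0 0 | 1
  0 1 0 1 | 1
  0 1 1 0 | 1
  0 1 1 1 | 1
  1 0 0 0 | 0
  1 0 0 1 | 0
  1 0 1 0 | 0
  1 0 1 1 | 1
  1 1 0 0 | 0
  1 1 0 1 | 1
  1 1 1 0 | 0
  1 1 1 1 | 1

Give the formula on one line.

(((~a | (b & d)) | (d & a)) & (b | c))

  ~a = 1111111100000000
  (b & d) = 0000010100000101
  (~a | (b & d)) = 1111111100000101
  (d & a) = 0000000001010101
  ((~a | (b & d)) | (d & a)) = 1111111101010101
  (b | c) = 0011111100111111
  (((~a | (b & d)) | (d & a)) & (b | c)) = 0011111100010101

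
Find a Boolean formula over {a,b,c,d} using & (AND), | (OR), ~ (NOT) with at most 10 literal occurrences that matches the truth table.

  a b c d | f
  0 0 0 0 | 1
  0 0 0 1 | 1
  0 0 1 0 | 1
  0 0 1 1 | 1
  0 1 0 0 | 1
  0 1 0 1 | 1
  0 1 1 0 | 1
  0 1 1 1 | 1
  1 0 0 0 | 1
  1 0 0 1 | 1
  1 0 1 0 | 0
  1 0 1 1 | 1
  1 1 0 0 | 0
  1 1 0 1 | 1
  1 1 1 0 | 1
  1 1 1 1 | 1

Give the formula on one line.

  ~b = 1111000011110000
  (~b & d) = 0101000001010000
  ((~b & d) | c) = 0111001101110011
  (((~b & d) | c) & b) = 0000001100000011
  ((((~b & d) | c) & b) | d) = 0101011101010111
  ~a = 1111111100000000
  (((((~b & d) | c) & b) | d) | ~a) = 1111111101010111
  ~c = 1100110011001100
  (~b & ~c) = 1100000011000000
  ((((((~b & d) | c) & b) | d) | ~a) | (~b & ~c)) = 1111111111010111

((((((~b & d) | c) & b) | d) | ~a) | (~b & ~c))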